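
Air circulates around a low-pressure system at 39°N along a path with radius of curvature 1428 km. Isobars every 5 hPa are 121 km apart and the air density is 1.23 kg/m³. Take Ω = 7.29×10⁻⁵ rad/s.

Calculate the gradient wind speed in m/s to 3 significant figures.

Coriolis parameter at 39°N:
f = 2Ω sin φ = 2 × 7.29×10⁻⁵ × sin 39° = 9.18×10⁻⁵ s⁻¹
Pressure gradient: |∂P/∂n| = 500 Pa / 121000 m = 4.13×10⁻³ Pa/m
Geostrophic speed: V_g = |∂P/∂n|/(fρ) = 4.13×10⁻³/(9.18×10⁻⁵ × 1.23) = 36.6 m/s
Around a low, centrifugal force acts outward with Coriolis, so pressure-gradient force balances both:
(1/ρ)|∂P/∂n| = fV + V²/R  →  V² + fR·V − fR·V_g = 0
With fR = 9.18×10⁻⁵ × 1428×10³ m = 131 m/s:
V = [−fR + √((fR)² + 4 fR V_g)]/2 = [−131 + √(131² + 4×131×36.6)]/2 = 29.8 m/s
Subgeostrophic (V < V_g = 36.6 m/s), as expected around a low.

29.8 m/s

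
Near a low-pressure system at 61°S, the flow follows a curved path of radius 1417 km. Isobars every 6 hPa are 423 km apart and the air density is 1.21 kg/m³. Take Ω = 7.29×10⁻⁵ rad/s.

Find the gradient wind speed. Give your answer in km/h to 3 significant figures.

Coriolis parameter at 61°S:
f = 2Ω sin φ = 2 × 7.29×10⁻⁵ × sin 61° = 1.28×10⁻⁴ s⁻¹
Pressure gradient: |∂P/∂n| = 600 Pa / 423000 m = 1.42×10⁻³ Pa/m
Geostrophic speed: V_g = |∂P/∂n|/(fρ) = 1.42×10⁻³/(1.28×10⁻⁴ × 1.21) = 9.19 m/s
Around a low, centrifugal force acts outward with Coriolis, so pressure-gradient force balances both:
(1/ρ)|∂P/∂n| = fV + V²/R  →  V² + fR·V − fR·V_g = 0
With fR = 1.28×10⁻⁴ × 1417×10³ m = 181 m/s:
V = [−fR + √((fR)² + 4 fR V_g)]/2 = [−181 + √(181² + 4×181×9.19)]/2 = 8.77 m/s
Subgeostrophic (V < V_g = 9.19 m/s), as expected around a low.
Converting: 8.77 m/s × 3.6 = 31.6 km/h

31.6 km/h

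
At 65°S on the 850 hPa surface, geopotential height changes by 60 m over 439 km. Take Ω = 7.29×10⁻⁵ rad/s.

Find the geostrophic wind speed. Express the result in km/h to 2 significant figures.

Coriolis parameter at 65°S:
f = 2Ω sin φ = 2 × 7.29×10⁻⁵ × sin 65° = 1.32×10⁻⁴ s⁻¹
Height gradient: |∂Z/∂n| = 60 m / 439000 m = 1.37×10⁻⁴
On a pressure surface, geostrophic balance gives V_g = (g/f)|∂Z/∂n|:
V_g = 9.81 × 1.37×10⁻⁴ / 1.32×10⁻⁴ = 10.1 m/s
Converting: 10.1 m/s × 3.6 = 37 km/h

37 km/h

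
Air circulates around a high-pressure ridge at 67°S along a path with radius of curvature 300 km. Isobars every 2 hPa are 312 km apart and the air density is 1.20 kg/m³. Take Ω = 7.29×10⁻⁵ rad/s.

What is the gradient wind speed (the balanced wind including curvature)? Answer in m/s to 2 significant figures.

Coriolis parameter at 67°S:
f = 2Ω sin φ = 2 × 7.29×10⁻⁵ × sin 67° = 1.34×10⁻⁴ s⁻¹
Pressure gradient: |∂P/∂n| = 200 Pa / 312000 m = 6.41×10⁻⁴ Pa/m
Geostrophic speed: V_g = |∂P/∂n|/(fρ) = 6.41×10⁻⁴/(1.34×10⁻⁴ × 1.20) = 3.98 m/s
Around a high, pressure-gradient force acts outward with centrifugal, so Coriolis balances both:
fV = (1/ρ)|∂P/∂n| + V²/R  →  V² − fR·V + fR·V_g = 0
With fR = 1.34×10⁻⁴ × 300×10³ m = 40.3 m/s:
V = [fR − √((fR)² − 4 fR V_g)]/2 = [40.3 − √(40.3² − 4×40.3×3.98)]/2 = 4.48 m/s
Supergeostrophic (V > V_g = 3.98 m/s), as expected around a high.

4.5 m/s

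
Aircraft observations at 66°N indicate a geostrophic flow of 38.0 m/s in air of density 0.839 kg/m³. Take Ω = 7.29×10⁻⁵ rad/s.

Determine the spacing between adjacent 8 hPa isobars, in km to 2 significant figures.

190 km

Coriolis parameter at 66°N:
f = 2Ω sin φ = 2 × 7.29×10⁻⁵ × sin 66° = 1.33×10⁻⁴ s⁻¹
Geostrophic balance rearranged: |∂P/∂n| = f ρ V_g
|∂P/∂n| = 1.33×10⁻⁴ × 0.839 × 38.0 = 4.25×10⁻³ Pa/m
Isobar spacing: Δn = ΔP/|∂P/∂n| = 800 Pa / 4.25×10⁻³ Pa/m = 188390 m ≈ 190 km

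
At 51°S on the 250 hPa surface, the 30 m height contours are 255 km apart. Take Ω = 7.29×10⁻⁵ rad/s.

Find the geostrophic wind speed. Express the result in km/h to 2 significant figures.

Coriolis parameter at 51°S:
f = 2Ω sin φ = 2 × 7.29×10⁻⁵ × sin 51° = 1.13×10⁻⁴ s⁻¹
Height gradient: |∂Z/∂n| = 30 m / 255000 m = 1.18×10⁻⁴
On a pressure surface, geostrophic balance gives V_g = (g/f)|∂Z/∂n|:
V_g = 9.81 × 1.18×10⁻⁴ / 1.13×10⁻⁴ = 10.2 m/s
Converting: 10.2 m/s × 3.6 = 37 km/h

37 km/h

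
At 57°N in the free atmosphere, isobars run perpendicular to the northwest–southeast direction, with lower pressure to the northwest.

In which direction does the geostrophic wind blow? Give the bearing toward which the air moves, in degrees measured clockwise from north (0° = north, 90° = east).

045°

The pressure-gradient force points toward the northwest (bearing 315°).
Geostrophic balance: in the Northern Hemisphere the Coriolis force deflects motion to the right, so the geostrophic wind blows 90° to the right of the pressure-gradient force (low pressure on the left).
Rotating 315° by 90° clockwise gives 045° — the wind blows toward the northeast.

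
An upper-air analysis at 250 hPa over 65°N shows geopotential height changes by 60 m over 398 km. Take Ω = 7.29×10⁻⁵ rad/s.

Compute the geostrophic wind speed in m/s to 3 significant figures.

11.2 m/s

Coriolis parameter at 65°N:
f = 2Ω sin φ = 2 × 7.29×10⁻⁵ × sin 65° = 1.32×10⁻⁴ s⁻¹
Height gradient: |∂Z/∂n| = 60 m / 398000 m = 1.51×10⁻⁴
On a pressure surface, geostrophic balance gives V_g = (g/f)|∂Z/∂n|:
V_g = 9.81 × 1.51×10⁻⁴ / 1.32×10⁻⁴ = 11.2 m/s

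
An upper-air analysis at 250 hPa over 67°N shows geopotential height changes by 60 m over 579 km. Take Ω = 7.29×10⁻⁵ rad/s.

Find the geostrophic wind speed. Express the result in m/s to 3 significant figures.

Coriolis parameter at 67°N:
f = 2Ω sin φ = 2 × 7.29×10⁻⁵ × sin 67° = 1.34×10⁻⁴ s⁻¹
Height gradient: |∂Z/∂n| = 60 m / 579000 m = 1.04×10⁻⁴
On a pressure surface, geostrophic balance gives V_g = (g/f)|∂Z/∂n|:
V_g = 9.81 × 1.04×10⁻⁴ / 1.34×10⁻⁴ = 7.57 m/s

7.57 m/s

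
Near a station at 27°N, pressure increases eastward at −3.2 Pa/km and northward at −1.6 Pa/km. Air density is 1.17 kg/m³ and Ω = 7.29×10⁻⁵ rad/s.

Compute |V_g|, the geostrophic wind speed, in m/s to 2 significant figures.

46 m/s

Coriolis parameter at 27°N:
f = 2Ω sin φ = 2 × 7.29×10⁻⁵ × sin 27° = 6.62×10⁻⁵ s⁻¹
Component geostrophic relations (x east, y north):
u_g = −(1/(fρ)) ∂P/∂y,  v_g = (1/(fρ)) ∂P/∂x
u_g = −(−1.6×10⁻³)/(6.62×10⁻⁵ × 1.17) = 20.7 m/s;  v_g = (−3.2×10⁻³)/(6.62×10⁻⁵ × 1.17) = −41.3 m/s
|V_g| = √(u_g² + v_g²) = 46.2 m/s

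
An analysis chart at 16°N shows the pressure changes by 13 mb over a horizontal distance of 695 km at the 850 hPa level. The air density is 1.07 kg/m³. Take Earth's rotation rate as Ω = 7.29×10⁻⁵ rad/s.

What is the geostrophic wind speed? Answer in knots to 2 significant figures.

Coriolis parameter at 16°N:
f = 2Ω sin φ = 2 × 7.29×10⁻⁵ × sin 16° = 4.02×10⁻⁵ s⁻¹
Pressure gradient: |∂P/∂n| = 1300 Pa / 695000 m = 1.87×10⁻³ Pa/m
Geostrophic balance (pressure-gradient force = Coriolis force):
V_g = (1/(fρ)) |∂P/∂n| = 1.87×10⁻³ / (4.02×10⁻⁵ × 1.07) = 43.5 m/s
Converting: 43.5 m/s × 1.944 = 85 knots

85 knots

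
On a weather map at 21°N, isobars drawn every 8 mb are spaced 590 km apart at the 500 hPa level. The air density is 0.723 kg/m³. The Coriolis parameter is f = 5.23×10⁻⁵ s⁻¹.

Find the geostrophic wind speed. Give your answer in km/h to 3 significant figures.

129 km/h

Pressure gradient: |∂P/∂n| = 800 Pa / 590000 m = 1.36×10⁻³ Pa/m
Geostrophic balance (pressure-gradient force = Coriolis force):
V_g = (1/(fρ)) |∂P/∂n| = 1.36×10⁻³ / (5.23×10⁻⁵ × 0.723) = 35.9 m/s
Converting: 35.9 m/s × 3.6 = 129 km/h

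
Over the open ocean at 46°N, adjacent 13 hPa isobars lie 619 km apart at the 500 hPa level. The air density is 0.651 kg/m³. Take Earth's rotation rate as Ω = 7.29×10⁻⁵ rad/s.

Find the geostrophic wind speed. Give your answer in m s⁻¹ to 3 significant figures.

30.8 m s⁻¹

Coriolis parameter at 46°N:
f = 2Ω sin φ = 2 × 7.29×10⁻⁵ × sin 46° = 1.05×10⁻⁴ s⁻¹
Pressure gradient: |∂P/∂n| = 1300 Pa / 619000 m = 2.10×10⁻³ Pa/m
Geostrophic balance (pressure-gradient force = Coriolis force):
V_g = (1/(fρ)) |∂P/∂n| = 2.10×10⁻³ / (1.05×10⁻⁴ × 0.651) = 30.8 m/s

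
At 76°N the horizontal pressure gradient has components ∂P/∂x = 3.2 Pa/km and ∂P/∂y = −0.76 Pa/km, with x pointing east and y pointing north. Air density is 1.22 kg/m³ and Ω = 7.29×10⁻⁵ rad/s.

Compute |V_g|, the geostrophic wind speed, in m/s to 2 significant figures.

19 m/s

Coriolis parameter at 76°N:
f = 2Ω sin φ = 2 × 7.29×10⁻⁵ × sin 76° = 1.41×10⁻⁴ s⁻¹
Component geostrophic relations (x east, y north):
u_g = −(1/(fρ)) ∂P/∂y,  v_g = (1/(fρ)) ∂P/∂x
u_g = −(−0.76×10⁻³)/(1.41×10⁻⁴ × 1.22) = 4.40 m/s;  v_g = (3.2×10⁻³)/(1.41×10⁻⁴ × 1.22) = 18.5 m/s
|V_g| = √(u_g² + v_g²) = 19.1 m/s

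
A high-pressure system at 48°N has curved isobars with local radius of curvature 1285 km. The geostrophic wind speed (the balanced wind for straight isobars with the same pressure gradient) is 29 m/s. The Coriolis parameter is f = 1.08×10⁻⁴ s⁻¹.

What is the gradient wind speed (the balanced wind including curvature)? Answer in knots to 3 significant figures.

80.2 knots

Around a high, pressure-gradient force acts outward with centrifugal, so Coriolis balances both:
fV = (1/ρ)|∂P/∂n| + V²/R  →  V² − fR·V + fR·V_g = 0
With fR = 1.08×10⁻⁴ × 1285×10³ m = 139 m/s:
V = [fR − √((fR)² − 4 fR V_g)]/2 = [139 − √(139² − 4×139×29)]/2 = 41.3 m/s
Supergeostrophic (V > V_g = 29 m/s), as expected around a high.
Converting: 41.3 m/s × 1.944 = 80.2 knots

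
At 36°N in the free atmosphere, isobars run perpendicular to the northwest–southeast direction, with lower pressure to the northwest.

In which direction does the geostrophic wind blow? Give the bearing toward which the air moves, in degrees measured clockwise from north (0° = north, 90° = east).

045°

The pressure-gradient force points toward the northwest (bearing 315°).
Geostrophic balance: in the Northern Hemisphere the Coriolis force deflects motion to the right, so the geostrophic wind blows 90° to the right of the pressure-gradient force (low pressure on the left).
Rotating 315° by 90° clockwise gives 045° — the wind blows toward the northeast.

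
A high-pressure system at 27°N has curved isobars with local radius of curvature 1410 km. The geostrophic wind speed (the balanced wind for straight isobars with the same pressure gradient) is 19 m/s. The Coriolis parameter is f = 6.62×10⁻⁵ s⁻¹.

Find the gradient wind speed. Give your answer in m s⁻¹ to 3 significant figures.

Around a high, pressure-gradient force acts outward with centrifugal, so Coriolis balances both:
fV = (1/ρ)|∂P/∂n| + V²/R  →  V² − fR·V + fR·V_g = 0
With fR = 6.62×10⁻⁵ × 1410×10³ m = 93.3 m/s:
V = [fR − √((fR)² − 4 fR V_g)]/2 = [93.3 − √(93.3² − 4×93.3×19)]/2 = 26.6 m/s
Supergeostrophic (V > V_g = 19 m/s), as expected around a high.

26.6 m s⁻¹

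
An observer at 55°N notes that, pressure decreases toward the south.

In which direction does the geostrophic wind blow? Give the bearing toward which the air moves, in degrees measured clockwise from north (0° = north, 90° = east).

The pressure-gradient force points toward the south (bearing 180°).
Geostrophic balance: in the Northern Hemisphere the Coriolis force deflects motion to the right, so the geostrophic wind blows 90° to the right of the pressure-gradient force (low pressure on the left).
Rotating 180° by 90° clockwise gives 270° — the wind blows toward the west.

270°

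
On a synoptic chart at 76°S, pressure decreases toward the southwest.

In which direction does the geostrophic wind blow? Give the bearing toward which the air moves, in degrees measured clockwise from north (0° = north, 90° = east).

135°

The pressure-gradient force points toward the southwest (bearing 225°).
Geostrophic balance: in the Southern Hemisphere the Coriolis force deflects motion to the left, so the geostrophic wind blows 90° to the left of the pressure-gradient force (low pressure on the right).
Rotating 225° by 90° counterclockwise gives 135° — the wind blows toward the southeast.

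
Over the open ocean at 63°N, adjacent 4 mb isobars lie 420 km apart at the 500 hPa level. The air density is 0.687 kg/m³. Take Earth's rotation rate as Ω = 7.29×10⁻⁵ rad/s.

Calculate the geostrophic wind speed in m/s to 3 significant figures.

Coriolis parameter at 63°N:
f = 2Ω sin φ = 2 × 7.29×10⁻⁵ × sin 63° = 1.30×10⁻⁴ s⁻¹
Pressure gradient: |∂P/∂n| = 400 Pa / 420000 m = 9.52×10⁻⁴ Pa/m
Geostrophic balance (pressure-gradient force = Coriolis force):
V_g = (1/(fρ)) |∂P/∂n| = 9.52×10⁻⁴ / (1.30×10⁻⁴ × 0.687) = 10.7 m/s

10.7 m/s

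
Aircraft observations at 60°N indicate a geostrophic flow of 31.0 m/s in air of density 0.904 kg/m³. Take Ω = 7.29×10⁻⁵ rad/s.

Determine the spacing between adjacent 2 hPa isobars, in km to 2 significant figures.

57 km

Coriolis parameter at 60°N:
f = 2Ω sin φ = 2 × 7.29×10⁻⁵ × sin 60° = 1.26×10⁻⁴ s⁻¹
Geostrophic balance rearranged: |∂P/∂n| = f ρ V_g
|∂P/∂n| = 1.26×10⁻⁴ × 0.904 × 31.0 = 3.54×10⁻³ Pa/m
Isobar spacing: Δn = ΔP/|∂P/∂n| = 200 Pa / 3.54×10⁻³ Pa/m = 56521 m ≈ 57 km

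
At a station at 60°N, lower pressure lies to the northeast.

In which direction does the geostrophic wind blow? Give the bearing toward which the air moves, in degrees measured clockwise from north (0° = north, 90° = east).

135°

The pressure-gradient force points toward the northeast (bearing 045°).
Geostrophic balance: in the Northern Hemisphere the Coriolis force deflects motion to the right, so the geostrophic wind blows 90° to the right of the pressure-gradient force (low pressure on the left).
Rotating 045° by 90° clockwise gives 135° — the wind blows toward the southeast.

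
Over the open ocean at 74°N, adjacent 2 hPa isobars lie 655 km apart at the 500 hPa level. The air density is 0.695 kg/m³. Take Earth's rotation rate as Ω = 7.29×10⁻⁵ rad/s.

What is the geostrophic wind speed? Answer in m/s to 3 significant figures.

3.13 m/s

Coriolis parameter at 74°N:
f = 2Ω sin φ = 2 × 7.29×10⁻⁵ × sin 74° = 1.40×10⁻⁴ s⁻¹
Pressure gradient: |∂P/∂n| = 200 Pa / 655000 m = 3.05×10⁻⁴ Pa/m
Geostrophic balance (pressure-gradient force = Coriolis force):
V_g = (1/(fρ)) |∂P/∂n| = 3.05×10⁻⁴ / (1.40×10⁻⁴ × 0.695) = 3.13 m/s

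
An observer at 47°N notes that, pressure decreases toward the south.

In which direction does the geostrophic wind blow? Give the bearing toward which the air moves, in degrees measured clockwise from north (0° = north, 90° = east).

The pressure-gradient force points toward the south (bearing 180°).
Geostrophic balance: in the Northern Hemisphere the Coriolis force deflects motion to the right, so the geostrophic wind blows 90° to the right of the pressure-gradient force (low pressure on the left).
Rotating 180° by 90° clockwise gives 270° — the wind blows toward the west.

270°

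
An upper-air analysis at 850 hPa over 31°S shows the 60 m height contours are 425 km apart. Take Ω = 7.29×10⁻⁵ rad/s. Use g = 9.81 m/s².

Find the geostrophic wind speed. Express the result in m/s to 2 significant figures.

Coriolis parameter at 31°S:
f = 2Ω sin φ = 2 × 7.29×10⁻⁵ × sin 31° = 7.51×10⁻⁵ s⁻¹
Height gradient: |∂Z/∂n| = 60 m / 425000 m = 1.41×10⁻⁴
On a pressure surface, geostrophic balance gives V_g = (g/f)|∂Z/∂n|:
V_g = 9.81 × 1.41×10⁻⁴ / 7.51×10⁻⁵ = 18.4 m/s

18 m/s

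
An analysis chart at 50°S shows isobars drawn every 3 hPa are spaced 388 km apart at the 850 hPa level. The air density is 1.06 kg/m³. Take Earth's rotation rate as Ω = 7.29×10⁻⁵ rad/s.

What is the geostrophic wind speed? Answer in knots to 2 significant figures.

Coriolis parameter at 50°S:
f = 2Ω sin φ = 2 × 7.29×10⁻⁵ × sin 50° = 1.12×10⁻⁴ s⁻¹
Pressure gradient: |∂P/∂n| = 300 Pa / 388000 m = 7.73×10⁻⁴ Pa/m
Geostrophic balance (pressure-gradient force = Coriolis force):
V_g = (1/(fρ)) |∂P/∂n| = 7.73×10⁻⁴ / (1.12×10⁻⁴ × 1.06) = 6.53 m/s
Converting: 6.53 m/s × 1.944 = 13 knots

13 knots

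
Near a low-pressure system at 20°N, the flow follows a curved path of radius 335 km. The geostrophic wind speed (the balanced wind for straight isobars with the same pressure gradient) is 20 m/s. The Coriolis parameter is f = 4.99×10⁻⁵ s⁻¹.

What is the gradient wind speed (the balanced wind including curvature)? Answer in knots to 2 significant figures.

Around a low, centrifugal force acts outward with Coriolis, so pressure-gradient force balances both:
(1/ρ)|∂P/∂n| = fV + V²/R  →  V² + fR·V − fR·V_g = 0
With fR = 4.99×10⁻⁵ × 335×10³ m = 16.7 m/s:
V = [−fR + √((fR)² + 4 fR V_g)]/2 = [−16.7 + √(16.7² + 4×16.7×20)]/2 = 11.7 m/s
Subgeostrophic (V < V_g = 20 m/s), as expected around a low.
Converting: 11.7 m/s × 1.944 = 23 knots

23 knots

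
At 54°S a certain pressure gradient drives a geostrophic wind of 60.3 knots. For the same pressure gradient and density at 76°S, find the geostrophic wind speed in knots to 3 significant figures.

50.3 knots

With the same pressure gradient and density, V_g ∝ 1/f ∝ 1/sin φ.
V₂ = V₁ · sin φ₁ / sin φ₂ = 60.3 × sin 54° / sin 76°
V₂ = 60.3 × 0.8090/0.9703 = 50.3 knots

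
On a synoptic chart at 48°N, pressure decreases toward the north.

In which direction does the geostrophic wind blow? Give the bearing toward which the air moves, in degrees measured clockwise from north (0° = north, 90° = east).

The pressure-gradient force points toward the north (bearing 000°).
Geostrophic balance: in the Northern Hemisphere the Coriolis force deflects motion to the right, so the geostrophic wind blows 90° to the right of the pressure-gradient force (low pressure on the left).
Rotating 000° by 90° clockwise gives 090° — the wind blows toward the east.

090°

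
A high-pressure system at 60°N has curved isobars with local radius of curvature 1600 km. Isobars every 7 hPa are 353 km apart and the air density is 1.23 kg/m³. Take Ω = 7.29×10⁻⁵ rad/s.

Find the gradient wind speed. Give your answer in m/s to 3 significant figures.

13.7 m/s

Coriolis parameter at 60°N:
f = 2Ω sin φ = 2 × 7.29×10⁻⁵ × sin 60° = 1.26×10⁻⁴ s⁻¹
Pressure gradient: |∂P/∂n| = 700 Pa / 353000 m = 1.98×10⁻³ Pa/m
Geostrophic speed: V_g = |∂P/∂n|/(fρ) = 1.98×10⁻³/(1.26×10⁻⁴ × 1.23) = 12.8 m/s
Around a high, pressure-gradient force acts outward with centrifugal, so Coriolis balances both:
fV = (1/ρ)|∂P/∂n| + V²/R  →  V² − fR·V + fR·V_g = 0
With fR = 1.26×10⁻⁴ × 1600×10³ m = 202 m/s:
V = [fR − √((fR)² − 4 fR V_g)]/2 = [202 − √(202² − 4×202×12.8)]/2 = 13.7 m/s
Supergeostrophic (V > V_g = 12.8 m/s), as expected around a high.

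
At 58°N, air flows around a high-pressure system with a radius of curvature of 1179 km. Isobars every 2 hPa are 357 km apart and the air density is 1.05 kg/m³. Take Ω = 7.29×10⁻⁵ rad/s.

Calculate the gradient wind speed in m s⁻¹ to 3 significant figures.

Coriolis parameter at 58°N:
f = 2Ω sin φ = 2 × 7.29×10⁻⁵ × sin 58° = 1.24×10⁻⁴ s⁻¹
Pressure gradient: |∂P/∂n| = 200 Pa / 357000 m = 5.60×10⁻⁴ Pa/m
Geostrophic speed: V_g = |∂P/∂n|/(fρ) = 5.60×10⁻⁴/(1.24×10⁻⁴ × 1.05) = 4.32 m/s
Around a high, pressure-gradient force acts outward with centrifugal, so Coriolis balances both:
fV = (1/ρ)|∂P/∂n| + V²/R  →  V² − fR·V + fR·V_g = 0
With fR = 1.24×10⁻⁴ × 1179×10³ m = 146 m/s:
V = [fR − √((fR)² − 4 fR V_g)]/2 = [146 − √(146² − 4×146×4.32)]/2 = 4.45 m/s
Supergeostrophic (V > V_g = 4.32 m/s), as expected around a high.

4.45 m s⁻¹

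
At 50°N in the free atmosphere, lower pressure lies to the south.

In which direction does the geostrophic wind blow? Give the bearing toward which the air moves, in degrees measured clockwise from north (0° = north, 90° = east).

270°

The pressure-gradient force points toward the south (bearing 180°).
Geostrophic balance: in the Northern Hemisphere the Coriolis force deflects motion to the right, so the geostrophic wind blows 90° to the right of the pressure-gradient force (low pressure on the left).
Rotating 180° by 90° clockwise gives 270° — the wind blows toward the west.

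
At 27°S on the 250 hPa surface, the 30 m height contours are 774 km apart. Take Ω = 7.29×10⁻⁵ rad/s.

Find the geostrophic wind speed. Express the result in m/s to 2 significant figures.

Coriolis parameter at 27°S:
f = 2Ω sin φ = 2 × 7.29×10⁻⁵ × sin 27° = 6.62×10⁻⁵ s⁻¹
Height gradient: |∂Z/∂n| = 30 m / 774000 m = 3.88×10⁻⁵
On a pressure surface, geostrophic balance gives V_g = (g/f)|∂Z/∂n|:
V_g = 9.81 × 3.88×10⁻⁵ / 6.62×10⁻⁵ = 5.74 m/s

5.7 m/s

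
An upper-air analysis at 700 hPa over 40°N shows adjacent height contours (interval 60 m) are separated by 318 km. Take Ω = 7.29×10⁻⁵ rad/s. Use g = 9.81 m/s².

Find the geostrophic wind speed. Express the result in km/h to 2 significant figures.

Coriolis parameter at 40°N:
f = 2Ω sin φ = 2 × 7.29×10⁻⁵ × sin 40° = 9.37×10⁻⁵ s⁻¹
Height gradient: |∂Z/∂n| = 60 m / 318000 m = 1.89×10⁻⁴
On a pressure surface, geostrophic balance gives V_g = (g/f)|∂Z/∂n|:
V_g = 9.81 × 1.89×10⁻⁴ / 9.37×10⁻⁵ = 19.8 m/s
Converting: 19.8 m/s × 3.6 = 71 km/h

71 km/h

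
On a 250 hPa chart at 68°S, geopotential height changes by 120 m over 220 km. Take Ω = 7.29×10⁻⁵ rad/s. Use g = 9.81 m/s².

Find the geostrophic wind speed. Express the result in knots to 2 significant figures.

77 knots

Coriolis parameter at 68°S:
f = 2Ω sin φ = 2 × 7.29×10⁻⁵ × sin 68° = 1.35×10⁻⁴ s⁻¹
Height gradient: |∂Z/∂n| = 120 m / 220000 m = 5.45×10⁻⁴
On a pressure surface, geostrophic balance gives V_g = (g/f)|∂Z/∂n|:
V_g = 9.81 × 5.45×10⁻⁴ / 1.35×10⁻⁴ = 39.6 m/s
Converting: 39.6 m/s × 1.944 = 77 knots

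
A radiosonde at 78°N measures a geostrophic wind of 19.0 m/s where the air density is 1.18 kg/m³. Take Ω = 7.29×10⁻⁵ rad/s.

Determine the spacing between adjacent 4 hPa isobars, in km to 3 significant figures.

125 km

Coriolis parameter at 78°N:
f = 2Ω sin φ = 2 × 7.29×10⁻⁵ × sin 78° = 1.43×10⁻⁴ s⁻¹
Geostrophic balance rearranged: |∂P/∂n| = f ρ V_g
|∂P/∂n| = 1.43×10⁻⁴ × 1.18 × 19.0 = 3.20×10⁻³ Pa/m
Isobar spacing: Δn = ΔP/|∂P/∂n| = 400 Pa / 3.20×10⁻³ Pa/m = 125101 m ≈ 125 km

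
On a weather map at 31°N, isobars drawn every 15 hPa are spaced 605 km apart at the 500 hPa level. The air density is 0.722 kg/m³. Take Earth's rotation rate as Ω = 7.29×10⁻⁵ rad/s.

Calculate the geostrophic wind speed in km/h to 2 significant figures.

Coriolis parameter at 31°N:
f = 2Ω sin φ = 2 × 7.29×10⁻⁵ × sin 31° = 7.51×10⁻⁵ s⁻¹
Pressure gradient: |∂P/∂n| = 1500 Pa / 605000 m = 2.48×10⁻³ Pa/m
Geostrophic balance (pressure-gradient force = Coriolis force):
V_g = (1/(fρ)) |∂P/∂n| = 2.48×10⁻³ / (7.51×10⁻⁵ × 0.722) = 45.7 m/s
Converting: 45.7 m/s × 3.6 = 160 km/h

160 km/h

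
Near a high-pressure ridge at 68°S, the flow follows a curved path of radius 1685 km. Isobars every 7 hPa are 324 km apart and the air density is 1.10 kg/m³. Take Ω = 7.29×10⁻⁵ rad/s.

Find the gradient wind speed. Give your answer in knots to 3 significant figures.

30.3 knots

Coriolis parameter at 68°S:
f = 2Ω sin φ = 2 × 7.29×10⁻⁵ × sin 68° = 1.35×10⁻⁴ s⁻¹
Pressure gradient: |∂P/∂n| = 700 Pa / 324000 m = 2.16×10⁻³ Pa/m
Geostrophic speed: V_g = |∂P/∂n|/(fρ) = 2.16×10⁻³/(1.35×10⁻⁴ × 1.10) = 14.5 m/s
Around a high, pressure-gradient force acts outward with centrifugal, so Coriolis balances both:
fV = (1/ρ)|∂P/∂n| + V²/R  →  V² − fR·V + fR·V_g = 0
With fR = 1.35×10⁻⁴ × 1685×10³ m = 228 m/s:
V = [fR − √((fR)² − 4 fR V_g)]/2 = [228 − √(228² − 4×228×14.5)]/2 = 15.6 m/s
Supergeostrophic (V > V_g = 14.5 m/s), as expected around a high.
Converting: 15.6 m/s × 1.944 = 30.3 knots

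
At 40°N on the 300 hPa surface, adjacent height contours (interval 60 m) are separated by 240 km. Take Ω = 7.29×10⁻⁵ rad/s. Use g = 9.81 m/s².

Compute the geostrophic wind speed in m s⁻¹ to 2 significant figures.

Coriolis parameter at 40°N:
f = 2Ω sin φ = 2 × 7.29×10⁻⁵ × sin 40° = 9.37×10⁻⁵ s⁻¹
Height gradient: |∂Z/∂n| = 60 m / 240000 m = 2.50×10⁻⁴
On a pressure surface, geostrophic balance gives V_g = (g/f)|∂Z/∂n|:
V_g = 9.81 × 2.50×10⁻⁴ / 9.37×10⁻⁵ = 26.2 m/s

26 m s⁻¹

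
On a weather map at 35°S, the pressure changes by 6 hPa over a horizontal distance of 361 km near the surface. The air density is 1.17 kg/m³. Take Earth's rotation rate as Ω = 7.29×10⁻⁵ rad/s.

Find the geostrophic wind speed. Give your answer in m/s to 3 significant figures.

17.0 m/s

Coriolis parameter at 35°S:
f = 2Ω sin φ = 2 × 7.29×10⁻⁵ × sin 35° = 8.36×10⁻⁵ s⁻¹
Pressure gradient: |∂P/∂n| = 600 Pa / 361000 m = 1.66×10⁻³ Pa/m
Geostrophic balance (pressure-gradient force = Coriolis force):
V_g = (1/(fρ)) |∂P/∂n| = 1.66×10⁻³ / (8.36×10⁻⁵ × 1.17) = 17.0 m/s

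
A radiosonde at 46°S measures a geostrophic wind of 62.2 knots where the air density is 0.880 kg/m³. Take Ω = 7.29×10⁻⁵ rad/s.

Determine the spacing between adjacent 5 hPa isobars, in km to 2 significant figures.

170 km

Coriolis parameter at 46°S:
f = 2Ω sin φ = 2 × 7.29×10⁻⁵ × sin 46° = 1.05×10⁻⁴ s⁻¹
Wind speed in SI: 62.2 knots = 32.0 m/s
Geostrophic balance rearranged: |∂P/∂n| = f ρ V_g
|∂P/∂n| = 1.05×10⁻⁴ × 0.880 × 32.0 = 2.95×10⁻³ Pa/m
Isobar spacing: Δn = ΔP/|∂P/∂n| = 500 Pa / 2.95×10⁻³ Pa/m = 169304 m ≈ 170 km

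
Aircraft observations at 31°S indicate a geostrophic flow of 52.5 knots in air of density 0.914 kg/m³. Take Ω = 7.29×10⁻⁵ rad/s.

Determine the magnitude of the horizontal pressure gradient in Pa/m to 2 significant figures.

1.9×10⁻³ Pa/m

Coriolis parameter at 31°S:
f = 2Ω sin φ = 2 × 7.29×10⁻⁵ × sin 31° = 7.51×10⁻⁵ s⁻¹
Wind speed in SI: 52.5 knots = 27.0 m/s
Geostrophic balance rearranged: |∂P/∂n| = f ρ V_g
|∂P/∂n| = 7.51×10⁻⁵ × 0.914 × 27.0 = 1.85×10⁻³ Pa/m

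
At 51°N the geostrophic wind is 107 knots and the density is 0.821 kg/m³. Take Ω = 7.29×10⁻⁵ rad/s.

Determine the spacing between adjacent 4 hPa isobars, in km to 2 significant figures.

Coriolis parameter at 51°N:
f = 2Ω sin φ = 2 × 7.29×10⁻⁵ × sin 51° = 1.13×10⁻⁴ s⁻¹
Wind speed in SI: 107 knots = 55.0 m/s
Geostrophic balance rearranged: |∂P/∂n| = f ρ V_g
|∂P/∂n| = 1.13×10⁻⁴ × 0.821 × 55.0 = 5.12×10⁻³ Pa/m
Isobar spacing: Δn = ΔP/|∂P/∂n| = 400 Pa / 5.12×10⁻³ Pa/m = 78115 m ≈ 78 km

78 km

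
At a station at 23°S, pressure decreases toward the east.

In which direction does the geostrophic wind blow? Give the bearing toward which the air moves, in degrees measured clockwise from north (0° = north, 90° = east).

000°

The pressure-gradient force points toward the east (bearing 090°).
Geostrophic balance: in the Southern Hemisphere the Coriolis force deflects motion to the left, so the geostrophic wind blows 90° to the left of the pressure-gradient force (low pressure on the right).
Rotating 090° by 90° counterclockwise gives 000° — the wind blows toward the north.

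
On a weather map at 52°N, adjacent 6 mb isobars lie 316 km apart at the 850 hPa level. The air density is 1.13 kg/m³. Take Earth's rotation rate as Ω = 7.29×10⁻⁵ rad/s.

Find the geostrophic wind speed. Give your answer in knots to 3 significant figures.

Coriolis parameter at 52°N:
f = 2Ω sin φ = 2 × 7.29×10⁻⁵ × sin 52° = 1.15×10⁻⁴ s⁻¹
Pressure gradient: |∂P/∂n| = 600 Pa / 316000 m = 1.90×10⁻³ Pa/m
Geostrophic balance (pressure-gradient force = Coriolis force):
V_g = (1/(fρ)) |∂P/∂n| = 1.90×10⁻³ / (1.15×10⁻⁴ × 1.13) = 14.6 m/s
Converting: 14.6 m/s × 1.944 = 28.4 knots

28.4 knots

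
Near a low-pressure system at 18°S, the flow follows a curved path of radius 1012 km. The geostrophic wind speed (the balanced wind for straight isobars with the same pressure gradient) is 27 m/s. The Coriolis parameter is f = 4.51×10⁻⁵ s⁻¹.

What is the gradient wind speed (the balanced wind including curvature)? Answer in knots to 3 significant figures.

Around a low, centrifugal force acts outward with Coriolis, so pressure-gradient force balances both:
(1/ρ)|∂P/∂n| = fV + V²/R  →  V² + fR·V − fR·V_g = 0
With fR = 4.51×10⁻⁵ × 1012×10³ m = 45.6 m/s:
V = [−fR + √((fR)² + 4 fR V_g)]/2 = [−45.6 + √(45.6² + 4×45.6×27)]/2 = 19 m/s
Subgeostrophic (V < V_g = 27 m/s), as expected around a low.
Converting: 19 m/s × 1.944 = 37.0 knots

37.0 knots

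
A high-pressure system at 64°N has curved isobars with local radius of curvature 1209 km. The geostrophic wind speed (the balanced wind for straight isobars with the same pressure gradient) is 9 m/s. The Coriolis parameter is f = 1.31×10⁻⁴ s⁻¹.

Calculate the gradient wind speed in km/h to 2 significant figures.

Around a high, pressure-gradient force acts outward with centrifugal, so Coriolis balances both:
fV = (1/ρ)|∂P/∂n| + V²/R  →  V² − fR·V + fR·V_g = 0
With fR = 1.31×10⁻⁴ × 1209×10³ m = 158 m/s:
V = [fR − √((fR)² − 4 fR V_g)]/2 = [158 − √(158² − 4×158×9)]/2 = 9.58 m/s
Supergeostrophic (V > V_g = 9 m/s), as expected around a high.
Converting: 9.58 m/s × 3.6 = 34 km/h

34 km/h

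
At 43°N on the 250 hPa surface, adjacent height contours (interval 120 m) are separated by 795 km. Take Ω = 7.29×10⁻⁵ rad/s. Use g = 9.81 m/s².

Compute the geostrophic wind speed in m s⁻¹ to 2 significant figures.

15 m s⁻¹

Coriolis parameter at 43°N:
f = 2Ω sin φ = 2 × 7.29×10⁻⁵ × sin 43° = 9.94×10⁻⁵ s⁻¹
Height gradient: |∂Z/∂n| = 120 m / 795000 m = 1.51×10⁻⁴
On a pressure surface, geostrophic balance gives V_g = (g/f)|∂Z/∂n|:
V_g = 9.81 × 1.51×10⁻⁴ / 9.94×10⁻⁵ = 14.9 m/s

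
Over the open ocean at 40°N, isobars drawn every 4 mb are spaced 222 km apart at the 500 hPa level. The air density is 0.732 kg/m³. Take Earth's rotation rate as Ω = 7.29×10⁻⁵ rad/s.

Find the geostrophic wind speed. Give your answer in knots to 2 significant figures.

51 knots

Coriolis parameter at 40°N:
f = 2Ω sin φ = 2 × 7.29×10⁻⁵ × sin 40° = 9.37×10⁻⁵ s⁻¹
Pressure gradient: |∂P/∂n| = 400 Pa / 222000 m = 1.80×10⁻³ Pa/m
Geostrophic balance (pressure-gradient force = Coriolis force):
V_g = (1/(fρ)) |∂P/∂n| = 1.80×10⁻³ / (9.37×10⁻⁵ × 0.732) = 26.3 m/s
Converting: 26.3 m/s × 1.944 = 51 knots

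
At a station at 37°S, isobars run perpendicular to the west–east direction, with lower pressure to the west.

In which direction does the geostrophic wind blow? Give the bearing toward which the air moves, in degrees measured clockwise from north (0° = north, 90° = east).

The pressure-gradient force points toward the west (bearing 270°).
Geostrophic balance: in the Southern Hemisphere the Coriolis force deflects motion to the left, so the geostrophic wind blows 90° to the left of the pressure-gradient force (low pressure on the right).
Rotating 270° by 90° counterclockwise gives 180° — the wind blows toward the south.

180°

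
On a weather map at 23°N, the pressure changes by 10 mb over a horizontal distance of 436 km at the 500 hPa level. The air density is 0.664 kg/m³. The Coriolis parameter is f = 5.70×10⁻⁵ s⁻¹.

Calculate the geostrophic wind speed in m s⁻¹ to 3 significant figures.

Pressure gradient: |∂P/∂n| = 1000 Pa / 436000 m = 2.29×10⁻³ Pa/m
Geostrophic balance (pressure-gradient force = Coriolis force):
V_g = (1/(fρ)) |∂P/∂n| = 2.29×10⁻³ / (5.70×10⁻⁵ × 0.664) = 60.6 m/s

60.6 m s⁻¹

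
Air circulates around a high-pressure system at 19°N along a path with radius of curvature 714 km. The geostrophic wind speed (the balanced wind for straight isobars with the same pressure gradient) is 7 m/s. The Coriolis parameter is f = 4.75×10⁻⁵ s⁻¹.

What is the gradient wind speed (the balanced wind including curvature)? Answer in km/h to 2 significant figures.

Around a high, pressure-gradient force acts outward with centrifugal, so Coriolis balances both:
fV = (1/ρ)|∂P/∂n| + V²/R  →  V² − fR·V + fR·V_g = 0
With fR = 4.75×10⁻⁵ × 714×10³ m = 33.9 m/s:
V = [fR − √((fR)² − 4 fR V_g)]/2 = [33.9 − √(33.9² − 4×33.9×7)]/2 = 9.88 m/s
Supergeostrophic (V > V_g = 7 m/s), as expected around a high.
Converting: 9.88 m/s × 3.6 = 36 km/h

36 km/h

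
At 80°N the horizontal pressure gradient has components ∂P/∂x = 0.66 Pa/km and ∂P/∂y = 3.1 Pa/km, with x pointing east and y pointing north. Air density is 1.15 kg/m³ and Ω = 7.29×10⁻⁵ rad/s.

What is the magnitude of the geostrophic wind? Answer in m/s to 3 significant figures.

19.2 m/s

Coriolis parameter at 80°N:
f = 2Ω sin φ = 2 × 7.29×10⁻⁵ × sin 80° = 1.44×10⁻⁴ s⁻¹
Component geostrophic relations (x east, y north):
u_g = −(1/(fρ)) ∂P/∂y,  v_g = (1/(fρ)) ∂P/∂x
u_g = −(3.1×10⁻³)/(1.44×10⁻⁴ × 1.15) = −18.8 m/s;  v_g = (0.66×10⁻³)/(1.44×10⁻⁴ × 1.15) = 4.00 m/s
|V_g| = √(u_g² + v_g²) = 19.2 m/s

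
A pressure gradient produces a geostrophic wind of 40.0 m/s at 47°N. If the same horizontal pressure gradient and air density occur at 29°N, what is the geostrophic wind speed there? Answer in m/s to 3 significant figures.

With the same pressure gradient and density, V_g ∝ 1/f ∝ 1/sin φ.
V₂ = V₁ · sin φ₁ / sin φ₂ = 40.0 × sin 47° / sin 29°
V₂ = 40.0 × 0.7314/0.4848 = 60.3 m/s

60.3 m/s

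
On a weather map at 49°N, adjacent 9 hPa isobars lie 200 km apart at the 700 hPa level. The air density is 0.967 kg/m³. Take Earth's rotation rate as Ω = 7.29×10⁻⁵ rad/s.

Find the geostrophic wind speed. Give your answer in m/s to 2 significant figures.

42 m/s

Coriolis parameter at 49°N:
f = 2Ω sin φ = 2 × 7.29×10⁻⁵ × sin 49° = 1.10×10⁻⁴ s⁻¹
Pressure gradient: |∂P/∂n| = 900 Pa / 200000 m = 4.50×10⁻³ Pa/m
Geostrophic balance (pressure-gradient force = Coriolis force):
V_g = (1/(fρ)) |∂P/∂n| = 4.50×10⁻³ / (1.10×10⁻⁴ × 0.967) = 42.3 m/s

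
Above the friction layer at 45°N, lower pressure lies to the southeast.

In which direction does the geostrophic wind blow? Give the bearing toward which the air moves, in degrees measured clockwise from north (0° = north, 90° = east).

225°

The pressure-gradient force points toward the southeast (bearing 135°).
Geostrophic balance: in the Northern Hemisphere the Coriolis force deflects motion to the right, so the geostrophic wind blows 90° to the right of the pressure-gradient force (low pressure on the left).
Rotating 135° by 90° clockwise gives 225° — the wind blows toward the southwest.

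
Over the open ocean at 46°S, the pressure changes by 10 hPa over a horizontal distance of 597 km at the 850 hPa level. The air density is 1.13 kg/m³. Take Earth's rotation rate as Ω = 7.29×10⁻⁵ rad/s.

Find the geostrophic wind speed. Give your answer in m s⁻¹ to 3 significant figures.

Coriolis parameter at 46°S:
f = 2Ω sin φ = 2 × 7.29×10⁻⁵ × sin 46° = 1.05×10⁻⁴ s⁻¹
Pressure gradient: |∂P/∂n| = 1000 Pa / 597000 m = 1.68×10⁻³ Pa/m
Geostrophic balance (pressure-gradient force = Coriolis force):
V_g = (1/(fρ)) |∂P/∂n| = 1.68×10⁻³ / (1.05×10⁻⁴ × 1.13) = 14.1 m/s

14.1 m s⁻¹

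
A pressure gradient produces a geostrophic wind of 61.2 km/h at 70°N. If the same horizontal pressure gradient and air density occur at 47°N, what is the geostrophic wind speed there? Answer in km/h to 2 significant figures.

With the same pressure gradient and density, V_g ∝ 1/f ∝ 1/sin φ.
V₂ = V₁ · sin φ₁ / sin φ₂ = 61.2 × sin 70° / sin 47°
V₂ = 61.2 × 0.9397/0.7314 = 79 km/h

79 km/h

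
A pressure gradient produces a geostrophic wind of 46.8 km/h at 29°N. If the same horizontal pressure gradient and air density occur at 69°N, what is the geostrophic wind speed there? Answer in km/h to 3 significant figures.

24.3 km/h

With the same pressure gradient and density, V_g ∝ 1/f ∝ 1/sin φ.
V₂ = V₁ · sin φ₁ / sin φ₂ = 46.8 × sin 29° / sin 69°
V₂ = 46.8 × 0.4848/0.9336 = 24.3 km/h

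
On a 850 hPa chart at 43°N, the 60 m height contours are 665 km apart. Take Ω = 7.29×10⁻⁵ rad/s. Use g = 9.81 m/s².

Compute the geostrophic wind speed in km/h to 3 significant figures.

32.0 km/h

Coriolis parameter at 43°N:
f = 2Ω sin φ = 2 × 7.29×10⁻⁵ × sin 43° = 9.94×10⁻⁵ s⁻¹
Height gradient: |∂Z/∂n| = 60 m / 665000 m = 9.02×10⁻⁵
On a pressure surface, geostrophic balance gives V_g = (g/f)|∂Z/∂n|:
V_g = 9.81 × 9.02×10⁻⁵ / 9.94×10⁻⁵ = 8.90 m/s
Converting: 8.90 m/s × 3.6 = 32.0 km/h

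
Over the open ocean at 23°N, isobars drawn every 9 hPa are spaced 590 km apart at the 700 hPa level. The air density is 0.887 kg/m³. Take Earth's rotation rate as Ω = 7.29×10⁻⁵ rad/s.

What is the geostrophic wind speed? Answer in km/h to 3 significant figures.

Coriolis parameter at 23°N:
f = 2Ω sin φ = 2 × 7.29×10⁻⁵ × sin 23° = 5.70×10⁻⁵ s⁻¹
Pressure gradient: |∂P/∂n| = 900 Pa / 590000 m = 1.53×10⁻³ Pa/m
Geostrophic balance (pressure-gradient force = Coriolis force):
V_g = (1/(fρ)) |∂P/∂n| = 1.53×10⁻³ / (5.70×10⁻⁵ × 0.887) = 30.2 m/s
Converting: 30.2 m/s × 3.6 = 109 km/h

109 km/h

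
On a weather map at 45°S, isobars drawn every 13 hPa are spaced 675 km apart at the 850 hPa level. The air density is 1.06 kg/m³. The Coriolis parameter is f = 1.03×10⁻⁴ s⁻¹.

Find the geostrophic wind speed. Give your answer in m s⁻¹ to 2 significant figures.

18 m s⁻¹

Pressure gradient: |∂P/∂n| = 1300 Pa / 675000 m = 1.93×10⁻³ Pa/m
Geostrophic balance (pressure-gradient force = Coriolis force):
V_g = (1/(fρ)) |∂P/∂n| = 1.93×10⁻³ / (1.03×10⁻⁴ × 1.06) = 17.6 m/s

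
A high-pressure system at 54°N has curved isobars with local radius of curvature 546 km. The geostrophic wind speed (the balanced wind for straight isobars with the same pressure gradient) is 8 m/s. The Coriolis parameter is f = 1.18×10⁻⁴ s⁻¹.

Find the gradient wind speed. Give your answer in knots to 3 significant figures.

18.2 knots

Around a high, pressure-gradient force acts outward with centrifugal, so Coriolis balances both:
fV = (1/ρ)|∂P/∂n| + V²/R  →  V² − fR·V + fR·V_g = 0
With fR = 1.18×10⁻⁴ × 546×10³ m = 64.4 m/s:
V = [fR − √((fR)² − 4 fR V_g)]/2 = [64.4 − √(64.4² − 4×64.4×8)]/2 = 9.36 m/s
Supergeostrophic (V > V_g = 8 m/s), as expected around a high.
Converting: 9.36 m/s × 1.944 = 18.2 knots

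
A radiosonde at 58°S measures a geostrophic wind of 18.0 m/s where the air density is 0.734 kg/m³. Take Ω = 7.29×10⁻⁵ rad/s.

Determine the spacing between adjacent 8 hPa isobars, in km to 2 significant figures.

490 km

Coriolis parameter at 58°S:
f = 2Ω sin φ = 2 × 7.29×10⁻⁵ × sin 58° = 1.24×10⁻⁴ s⁻¹
Geostrophic balance rearranged: |∂P/∂n| = f ρ V_g
|∂P/∂n| = 1.24×10⁻⁴ × 0.734 × 18.0 = 1.63×10⁻³ Pa/m
Isobar spacing: Δn = ΔP/|∂P/∂n| = 800 Pa / 1.63×10⁻³ Pa/m = 489715 m ≈ 490 km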